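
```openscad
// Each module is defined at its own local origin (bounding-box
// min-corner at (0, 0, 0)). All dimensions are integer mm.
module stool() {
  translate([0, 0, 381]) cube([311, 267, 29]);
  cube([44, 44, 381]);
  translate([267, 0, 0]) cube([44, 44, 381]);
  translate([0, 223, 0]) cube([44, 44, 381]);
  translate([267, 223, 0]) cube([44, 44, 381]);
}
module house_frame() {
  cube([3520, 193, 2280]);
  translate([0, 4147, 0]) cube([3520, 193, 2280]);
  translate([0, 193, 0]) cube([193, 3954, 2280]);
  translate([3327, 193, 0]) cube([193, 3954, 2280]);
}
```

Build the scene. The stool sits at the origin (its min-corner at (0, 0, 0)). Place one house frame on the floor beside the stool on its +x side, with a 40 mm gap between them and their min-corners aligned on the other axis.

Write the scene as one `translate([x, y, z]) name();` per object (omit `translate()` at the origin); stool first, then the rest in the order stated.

stool();
translate([351, 0, 0]) house_frame();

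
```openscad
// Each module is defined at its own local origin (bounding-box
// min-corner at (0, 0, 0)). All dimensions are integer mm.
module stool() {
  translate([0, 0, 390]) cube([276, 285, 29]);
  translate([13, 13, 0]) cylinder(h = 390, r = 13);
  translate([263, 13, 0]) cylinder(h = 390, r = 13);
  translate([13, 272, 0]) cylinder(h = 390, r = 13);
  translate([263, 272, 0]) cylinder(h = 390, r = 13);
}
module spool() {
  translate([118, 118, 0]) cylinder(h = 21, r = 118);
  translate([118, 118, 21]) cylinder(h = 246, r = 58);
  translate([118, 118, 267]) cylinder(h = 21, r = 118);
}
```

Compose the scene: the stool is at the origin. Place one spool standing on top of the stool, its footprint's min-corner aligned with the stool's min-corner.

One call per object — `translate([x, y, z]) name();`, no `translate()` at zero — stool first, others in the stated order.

stool();
translate([0, 0, 419]) spool();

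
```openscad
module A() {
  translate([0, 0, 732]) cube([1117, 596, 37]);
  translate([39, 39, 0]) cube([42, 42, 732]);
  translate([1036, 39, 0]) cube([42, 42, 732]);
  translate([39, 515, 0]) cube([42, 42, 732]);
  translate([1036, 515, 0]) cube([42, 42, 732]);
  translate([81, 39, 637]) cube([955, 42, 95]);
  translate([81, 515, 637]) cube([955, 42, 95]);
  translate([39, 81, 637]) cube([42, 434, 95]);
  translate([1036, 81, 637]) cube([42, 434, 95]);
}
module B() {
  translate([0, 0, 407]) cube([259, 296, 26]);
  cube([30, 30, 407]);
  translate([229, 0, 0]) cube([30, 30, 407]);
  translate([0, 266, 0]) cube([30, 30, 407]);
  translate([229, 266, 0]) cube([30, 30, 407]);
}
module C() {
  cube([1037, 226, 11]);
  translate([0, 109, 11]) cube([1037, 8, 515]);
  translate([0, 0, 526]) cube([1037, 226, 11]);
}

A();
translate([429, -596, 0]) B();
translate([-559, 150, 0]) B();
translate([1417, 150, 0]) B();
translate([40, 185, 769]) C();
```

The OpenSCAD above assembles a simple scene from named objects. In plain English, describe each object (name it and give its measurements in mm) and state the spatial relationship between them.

A is a table with a 1117×596 mm rectangular top, 37 mm thick, top surface at z = 769 mm, supported by four 42×42 mm square legs, each inset 39 mm from the nearest pair of top edges, running from the floor. Four apron rails, 42 mm thick and 95 mm tall, run between adjacent legs with their top edges flush with the underside of the top and their outer faces flush with the legs' outer faces.

B is a simple wooden stool: a rectangular seat 259 mm (x) by 296 mm (y), 26 mm thick, top face at z = 433 mm, on four square legs, each 30×30 mm in cross-section. The legs rest on z = 0, each flush with a corner of the seat.

C is an I-beam lying along x, 1037 mm long. Overall section height 537 mm. Two flanges 226 mm wide (y) and 11 mm thick, one on the floor and one at the top; a web 8 mm thick runs between them, centred on the flange width.

Three stools sit around the table at the −y, −x, +x sides. The I-beam is on top of the table, centred.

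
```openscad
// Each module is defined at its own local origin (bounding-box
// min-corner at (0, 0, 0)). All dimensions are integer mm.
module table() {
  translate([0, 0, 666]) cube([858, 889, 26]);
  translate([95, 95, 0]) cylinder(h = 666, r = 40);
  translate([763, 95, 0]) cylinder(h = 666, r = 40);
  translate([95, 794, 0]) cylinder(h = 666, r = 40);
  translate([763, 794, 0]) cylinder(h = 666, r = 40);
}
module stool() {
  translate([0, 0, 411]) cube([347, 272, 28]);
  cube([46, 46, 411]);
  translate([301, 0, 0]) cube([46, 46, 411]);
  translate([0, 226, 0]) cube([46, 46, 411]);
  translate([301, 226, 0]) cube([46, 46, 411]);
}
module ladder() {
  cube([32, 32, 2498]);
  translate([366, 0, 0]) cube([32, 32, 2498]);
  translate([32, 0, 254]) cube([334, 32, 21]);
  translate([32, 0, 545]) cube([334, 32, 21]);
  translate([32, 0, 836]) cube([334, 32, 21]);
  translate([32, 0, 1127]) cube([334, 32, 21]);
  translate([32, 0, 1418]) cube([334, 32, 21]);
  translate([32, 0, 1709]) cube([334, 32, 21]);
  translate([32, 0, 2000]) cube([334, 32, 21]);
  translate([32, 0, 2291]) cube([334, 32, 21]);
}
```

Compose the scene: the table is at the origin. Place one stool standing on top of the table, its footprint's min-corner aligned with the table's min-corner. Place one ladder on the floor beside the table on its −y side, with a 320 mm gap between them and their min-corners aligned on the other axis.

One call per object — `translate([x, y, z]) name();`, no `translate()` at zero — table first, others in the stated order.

table();
translate([0, 0, 692]) stool();
translate([0, -352, 0]) ladder();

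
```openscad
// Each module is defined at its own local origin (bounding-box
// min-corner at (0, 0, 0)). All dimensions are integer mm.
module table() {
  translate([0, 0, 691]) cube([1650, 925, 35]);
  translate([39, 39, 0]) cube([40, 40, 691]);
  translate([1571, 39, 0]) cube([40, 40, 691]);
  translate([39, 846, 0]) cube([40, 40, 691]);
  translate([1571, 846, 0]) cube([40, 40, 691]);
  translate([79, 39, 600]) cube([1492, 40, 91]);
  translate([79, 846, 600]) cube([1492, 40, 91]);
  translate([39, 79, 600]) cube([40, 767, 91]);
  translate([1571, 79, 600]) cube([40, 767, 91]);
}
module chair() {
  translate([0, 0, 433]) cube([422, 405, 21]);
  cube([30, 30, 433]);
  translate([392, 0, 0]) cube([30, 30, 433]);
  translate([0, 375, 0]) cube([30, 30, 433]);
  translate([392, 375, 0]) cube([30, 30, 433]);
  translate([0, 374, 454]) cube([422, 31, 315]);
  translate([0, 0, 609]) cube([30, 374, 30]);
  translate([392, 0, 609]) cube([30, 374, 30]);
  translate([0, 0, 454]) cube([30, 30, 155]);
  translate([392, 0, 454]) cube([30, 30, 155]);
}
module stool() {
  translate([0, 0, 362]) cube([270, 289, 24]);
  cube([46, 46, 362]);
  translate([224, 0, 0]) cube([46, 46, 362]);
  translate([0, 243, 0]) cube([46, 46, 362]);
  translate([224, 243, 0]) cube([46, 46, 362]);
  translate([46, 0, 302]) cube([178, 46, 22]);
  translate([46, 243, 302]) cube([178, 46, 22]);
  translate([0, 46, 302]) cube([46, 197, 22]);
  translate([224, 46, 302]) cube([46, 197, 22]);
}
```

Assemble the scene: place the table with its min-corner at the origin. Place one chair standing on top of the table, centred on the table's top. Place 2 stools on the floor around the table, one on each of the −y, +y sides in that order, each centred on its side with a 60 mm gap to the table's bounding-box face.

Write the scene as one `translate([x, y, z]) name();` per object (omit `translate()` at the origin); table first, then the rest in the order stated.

table();
translate([614, 260, 726]) chair();
translate([690, -349, 0]) stool();
translate([690, 985, 0]) stool();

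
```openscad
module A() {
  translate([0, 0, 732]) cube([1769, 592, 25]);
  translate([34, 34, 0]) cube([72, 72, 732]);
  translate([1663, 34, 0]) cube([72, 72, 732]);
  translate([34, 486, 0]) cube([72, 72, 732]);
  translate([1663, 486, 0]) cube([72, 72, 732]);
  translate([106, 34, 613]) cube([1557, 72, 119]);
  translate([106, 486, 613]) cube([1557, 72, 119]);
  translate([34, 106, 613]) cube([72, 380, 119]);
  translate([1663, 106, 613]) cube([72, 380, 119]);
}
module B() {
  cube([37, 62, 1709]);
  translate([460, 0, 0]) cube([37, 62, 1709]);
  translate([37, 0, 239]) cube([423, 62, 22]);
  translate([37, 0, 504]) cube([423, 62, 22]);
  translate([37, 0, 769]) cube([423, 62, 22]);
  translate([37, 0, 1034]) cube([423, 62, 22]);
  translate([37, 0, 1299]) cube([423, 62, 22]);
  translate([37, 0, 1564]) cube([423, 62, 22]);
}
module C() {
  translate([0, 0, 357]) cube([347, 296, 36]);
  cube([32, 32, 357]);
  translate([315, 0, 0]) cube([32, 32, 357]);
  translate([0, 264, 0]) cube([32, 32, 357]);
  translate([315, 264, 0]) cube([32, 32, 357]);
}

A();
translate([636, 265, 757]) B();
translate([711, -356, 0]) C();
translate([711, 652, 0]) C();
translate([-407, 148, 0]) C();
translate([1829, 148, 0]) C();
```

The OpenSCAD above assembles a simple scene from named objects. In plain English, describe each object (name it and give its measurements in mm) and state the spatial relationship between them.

A is a table with a 1769×592 mm rectangular top, 25 mm thick, top surface at z = 757 mm, supported by four 72×72 mm square legs, each inset 34 mm from the nearest pair of top edges, running from the floor. Four apron rails, 72 mm thick and 119 mm tall, run between adjacent legs with their top edges flush with the underside of the top and their outer faces flush with the legs' outer faces.

B is a straight ladder. Two 37×62 mm vertical rails, 1709 mm tall, stand 497 mm apart (outside-to-outside) with their front faces coplanar on the −y side. 6 rungs, each 62 mm deep and 22 mm tall, span between the inner faces of the rails, front faces flush with the rails. The lowest rung's underside is at z = 239 mm and rungs are spaced 265 mm apart (underside to underside).

C is a simple wooden stool: a rectangular seat 347 mm (x) by 296 mm (y), 36 mm thick, top face at z = 393 mm, on four square legs, each 32×32 mm in cross-section. The legs rest on z = 0, each flush with a corner of the seat.

The ladder is on top of the table, centred. Four stools sit around the table at the −y, +y, −x, +x sides.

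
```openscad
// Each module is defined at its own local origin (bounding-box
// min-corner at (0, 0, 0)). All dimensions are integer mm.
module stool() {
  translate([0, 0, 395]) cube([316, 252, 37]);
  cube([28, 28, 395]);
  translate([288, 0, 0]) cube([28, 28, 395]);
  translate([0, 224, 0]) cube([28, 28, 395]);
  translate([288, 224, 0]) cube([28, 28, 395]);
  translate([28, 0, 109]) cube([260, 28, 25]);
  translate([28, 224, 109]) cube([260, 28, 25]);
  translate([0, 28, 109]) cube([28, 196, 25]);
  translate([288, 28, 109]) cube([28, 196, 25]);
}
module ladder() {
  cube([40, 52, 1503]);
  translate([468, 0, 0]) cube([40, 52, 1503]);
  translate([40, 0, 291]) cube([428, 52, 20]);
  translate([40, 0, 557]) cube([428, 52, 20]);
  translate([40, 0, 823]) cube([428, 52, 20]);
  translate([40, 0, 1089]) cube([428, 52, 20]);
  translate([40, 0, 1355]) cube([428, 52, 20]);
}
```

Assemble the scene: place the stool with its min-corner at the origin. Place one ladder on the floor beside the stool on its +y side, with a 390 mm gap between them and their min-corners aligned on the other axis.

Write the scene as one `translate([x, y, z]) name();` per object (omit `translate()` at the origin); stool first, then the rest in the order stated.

stool();
translate([0, 642, 0]) ladder();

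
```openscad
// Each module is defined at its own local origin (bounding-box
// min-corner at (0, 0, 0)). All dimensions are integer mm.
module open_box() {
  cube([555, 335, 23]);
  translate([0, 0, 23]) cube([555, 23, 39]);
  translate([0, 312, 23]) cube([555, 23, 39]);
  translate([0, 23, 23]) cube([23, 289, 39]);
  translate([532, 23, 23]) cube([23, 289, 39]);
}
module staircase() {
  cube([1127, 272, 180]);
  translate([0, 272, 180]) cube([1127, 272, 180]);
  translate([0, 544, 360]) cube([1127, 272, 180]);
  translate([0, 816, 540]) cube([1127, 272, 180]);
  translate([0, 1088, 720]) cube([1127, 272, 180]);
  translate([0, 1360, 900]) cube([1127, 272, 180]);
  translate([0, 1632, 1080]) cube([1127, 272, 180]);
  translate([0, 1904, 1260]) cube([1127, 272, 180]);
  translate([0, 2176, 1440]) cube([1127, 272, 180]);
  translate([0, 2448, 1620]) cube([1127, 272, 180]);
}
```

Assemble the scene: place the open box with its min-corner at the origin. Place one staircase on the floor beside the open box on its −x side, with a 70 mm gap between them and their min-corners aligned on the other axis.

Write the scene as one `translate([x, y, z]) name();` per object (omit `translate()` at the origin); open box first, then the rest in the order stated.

open_box();
translate([-1197, 0, 0]) staircase();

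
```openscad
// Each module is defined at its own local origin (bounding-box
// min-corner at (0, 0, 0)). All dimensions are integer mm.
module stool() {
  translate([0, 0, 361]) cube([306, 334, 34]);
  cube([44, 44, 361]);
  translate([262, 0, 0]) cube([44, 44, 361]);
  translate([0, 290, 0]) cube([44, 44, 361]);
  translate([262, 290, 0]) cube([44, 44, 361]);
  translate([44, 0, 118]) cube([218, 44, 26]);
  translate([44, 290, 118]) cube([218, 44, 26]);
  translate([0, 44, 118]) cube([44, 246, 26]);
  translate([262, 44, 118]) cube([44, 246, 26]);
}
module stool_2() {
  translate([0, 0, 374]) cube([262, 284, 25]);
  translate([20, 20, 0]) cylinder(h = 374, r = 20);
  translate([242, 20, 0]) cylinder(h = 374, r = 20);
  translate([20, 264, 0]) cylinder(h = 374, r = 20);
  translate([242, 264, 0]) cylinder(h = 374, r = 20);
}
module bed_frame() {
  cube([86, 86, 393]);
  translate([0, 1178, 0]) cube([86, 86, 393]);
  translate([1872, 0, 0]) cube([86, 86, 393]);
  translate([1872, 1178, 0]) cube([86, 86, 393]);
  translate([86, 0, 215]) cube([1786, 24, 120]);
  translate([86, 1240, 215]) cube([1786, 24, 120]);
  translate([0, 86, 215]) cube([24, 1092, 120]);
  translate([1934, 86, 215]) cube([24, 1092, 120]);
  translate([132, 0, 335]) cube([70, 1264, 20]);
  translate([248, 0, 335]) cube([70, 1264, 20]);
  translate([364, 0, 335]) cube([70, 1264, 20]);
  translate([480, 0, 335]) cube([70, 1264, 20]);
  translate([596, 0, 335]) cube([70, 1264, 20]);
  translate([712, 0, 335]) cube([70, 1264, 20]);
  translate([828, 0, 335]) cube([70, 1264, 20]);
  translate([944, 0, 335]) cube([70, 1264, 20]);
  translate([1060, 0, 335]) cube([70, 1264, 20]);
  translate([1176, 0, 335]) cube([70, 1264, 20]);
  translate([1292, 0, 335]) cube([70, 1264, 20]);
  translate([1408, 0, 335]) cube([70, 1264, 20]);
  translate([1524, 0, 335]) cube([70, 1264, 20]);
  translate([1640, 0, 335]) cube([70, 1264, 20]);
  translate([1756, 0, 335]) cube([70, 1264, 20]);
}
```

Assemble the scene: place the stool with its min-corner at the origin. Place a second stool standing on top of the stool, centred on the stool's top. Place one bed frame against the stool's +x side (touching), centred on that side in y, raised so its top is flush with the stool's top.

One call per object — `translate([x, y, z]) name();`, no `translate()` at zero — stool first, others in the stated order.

stool();
translate([22, 25, 395]) stool_2();
translate([306, -465, 2]) bed_frame();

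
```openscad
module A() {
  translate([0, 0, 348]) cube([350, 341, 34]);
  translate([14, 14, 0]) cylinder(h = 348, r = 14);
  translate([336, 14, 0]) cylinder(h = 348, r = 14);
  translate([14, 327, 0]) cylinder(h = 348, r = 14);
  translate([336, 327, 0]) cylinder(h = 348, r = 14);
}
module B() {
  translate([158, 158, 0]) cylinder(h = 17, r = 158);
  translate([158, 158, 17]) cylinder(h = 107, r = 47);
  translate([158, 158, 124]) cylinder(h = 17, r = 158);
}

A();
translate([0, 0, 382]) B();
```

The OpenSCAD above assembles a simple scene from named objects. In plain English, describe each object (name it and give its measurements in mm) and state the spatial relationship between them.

A is a four-legged stool. The seat is a 350×341×34 mm slab whose top surface is at z = 382 mm; four round legs, each 28 mm in diameter, run from the floor (z = 0) to the underside of the seat, each leg's axis is inset half a diameter from the nearest pair of seat edges (so the leg's bounding box is flush with the corner).

B is a spool: two coaxial disc flanges of radius 158 mm and thickness 17 mm, joined by a core cylinder of radius 47 mm and height 107 mm. The lower flange rests on z = 0 and the three cylinders share a vertical axis.

The spool is on top of the stool.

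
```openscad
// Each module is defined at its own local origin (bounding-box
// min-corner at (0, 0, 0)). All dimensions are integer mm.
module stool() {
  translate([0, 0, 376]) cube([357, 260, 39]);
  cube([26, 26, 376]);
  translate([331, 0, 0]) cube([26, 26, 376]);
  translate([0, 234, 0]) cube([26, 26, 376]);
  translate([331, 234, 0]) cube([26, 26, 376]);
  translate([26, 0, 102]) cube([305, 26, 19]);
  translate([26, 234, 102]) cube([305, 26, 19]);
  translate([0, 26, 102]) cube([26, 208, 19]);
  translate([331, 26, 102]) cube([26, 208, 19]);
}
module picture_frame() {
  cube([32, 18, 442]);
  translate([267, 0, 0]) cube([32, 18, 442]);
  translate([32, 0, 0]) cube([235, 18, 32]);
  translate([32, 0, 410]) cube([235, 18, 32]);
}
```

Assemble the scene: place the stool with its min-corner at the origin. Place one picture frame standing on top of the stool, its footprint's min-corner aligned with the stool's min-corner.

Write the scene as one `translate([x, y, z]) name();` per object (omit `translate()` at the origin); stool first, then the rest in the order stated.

stool();
translate([0, 0, 415]) picture_frame();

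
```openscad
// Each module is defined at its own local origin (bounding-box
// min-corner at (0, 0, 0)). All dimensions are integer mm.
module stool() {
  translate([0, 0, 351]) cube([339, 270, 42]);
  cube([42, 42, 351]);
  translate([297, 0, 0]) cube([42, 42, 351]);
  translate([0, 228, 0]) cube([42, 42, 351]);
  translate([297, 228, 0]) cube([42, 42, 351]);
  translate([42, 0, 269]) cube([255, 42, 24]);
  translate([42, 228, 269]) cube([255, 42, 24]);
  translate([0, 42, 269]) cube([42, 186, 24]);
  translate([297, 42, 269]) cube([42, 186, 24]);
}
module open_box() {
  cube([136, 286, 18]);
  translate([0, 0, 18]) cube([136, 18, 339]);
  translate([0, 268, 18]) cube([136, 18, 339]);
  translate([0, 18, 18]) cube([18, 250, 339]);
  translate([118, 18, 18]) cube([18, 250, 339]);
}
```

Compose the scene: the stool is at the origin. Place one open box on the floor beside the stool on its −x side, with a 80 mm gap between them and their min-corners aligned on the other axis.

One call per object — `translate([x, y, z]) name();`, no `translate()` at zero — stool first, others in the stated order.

stool();
translate([-216, 0, 0]) open_box();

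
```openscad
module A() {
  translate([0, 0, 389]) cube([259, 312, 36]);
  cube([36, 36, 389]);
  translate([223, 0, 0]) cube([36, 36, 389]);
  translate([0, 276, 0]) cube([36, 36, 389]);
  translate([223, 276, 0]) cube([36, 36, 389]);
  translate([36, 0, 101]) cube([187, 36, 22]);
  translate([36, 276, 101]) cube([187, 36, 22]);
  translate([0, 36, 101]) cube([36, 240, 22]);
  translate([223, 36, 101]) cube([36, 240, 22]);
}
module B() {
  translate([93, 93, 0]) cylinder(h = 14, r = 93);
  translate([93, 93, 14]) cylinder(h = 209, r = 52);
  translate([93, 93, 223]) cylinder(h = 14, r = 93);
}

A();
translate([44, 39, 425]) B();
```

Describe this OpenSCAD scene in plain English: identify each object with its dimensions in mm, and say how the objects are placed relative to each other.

A is a four-legged stool. The seat is a 259×312×36 mm slab whose top surface is at z = 425 mm; four square legs, each 36×36 mm in cross-section, run from the floor (z = 0) to the underside of the seat, each flush with a corner of the seat. Four stretchers, 36 mm wide and 22 mm tall, connect adjacent legs with their undersides at z = 101 mm, each running between the inner faces of the legs it joins and aligned with the legs' outer faces on the other axis.

B is a spool: two coaxial disc flanges of radius 93 mm and thickness 14 mm, joined by a core cylinder of radius 52 mm and height 209 mm. The lower flange rests on z = 0 and the three cylinders share a vertical axis.

The spool is on top of the stool.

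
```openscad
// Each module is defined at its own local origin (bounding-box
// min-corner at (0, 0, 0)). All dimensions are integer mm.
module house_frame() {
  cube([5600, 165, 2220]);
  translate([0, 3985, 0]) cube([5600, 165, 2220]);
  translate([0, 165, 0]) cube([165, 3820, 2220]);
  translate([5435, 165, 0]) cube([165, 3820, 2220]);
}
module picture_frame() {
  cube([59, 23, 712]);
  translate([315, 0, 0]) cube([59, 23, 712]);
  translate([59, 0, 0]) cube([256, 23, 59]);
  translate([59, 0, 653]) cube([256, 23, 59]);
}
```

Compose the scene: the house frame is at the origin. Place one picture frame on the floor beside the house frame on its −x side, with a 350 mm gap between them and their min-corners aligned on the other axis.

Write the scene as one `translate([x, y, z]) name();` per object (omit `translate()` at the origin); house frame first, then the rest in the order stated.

house_frame();
translate([-724, 0, 0]) picture_frame();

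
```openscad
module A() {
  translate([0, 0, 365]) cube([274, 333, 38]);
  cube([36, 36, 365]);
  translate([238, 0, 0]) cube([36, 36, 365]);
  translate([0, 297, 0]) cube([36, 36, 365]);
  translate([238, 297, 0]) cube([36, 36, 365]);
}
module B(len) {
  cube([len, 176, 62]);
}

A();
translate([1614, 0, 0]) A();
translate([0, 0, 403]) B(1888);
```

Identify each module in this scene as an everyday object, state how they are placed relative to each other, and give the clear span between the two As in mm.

Second stool starts at x = 1614; first ends at x = 274; clear span = 1614 − 274 = 1340 mm.

A is a stool. B is a beam. A beam spans the tops of two stools. The clear span between the two stools is 1340 mm.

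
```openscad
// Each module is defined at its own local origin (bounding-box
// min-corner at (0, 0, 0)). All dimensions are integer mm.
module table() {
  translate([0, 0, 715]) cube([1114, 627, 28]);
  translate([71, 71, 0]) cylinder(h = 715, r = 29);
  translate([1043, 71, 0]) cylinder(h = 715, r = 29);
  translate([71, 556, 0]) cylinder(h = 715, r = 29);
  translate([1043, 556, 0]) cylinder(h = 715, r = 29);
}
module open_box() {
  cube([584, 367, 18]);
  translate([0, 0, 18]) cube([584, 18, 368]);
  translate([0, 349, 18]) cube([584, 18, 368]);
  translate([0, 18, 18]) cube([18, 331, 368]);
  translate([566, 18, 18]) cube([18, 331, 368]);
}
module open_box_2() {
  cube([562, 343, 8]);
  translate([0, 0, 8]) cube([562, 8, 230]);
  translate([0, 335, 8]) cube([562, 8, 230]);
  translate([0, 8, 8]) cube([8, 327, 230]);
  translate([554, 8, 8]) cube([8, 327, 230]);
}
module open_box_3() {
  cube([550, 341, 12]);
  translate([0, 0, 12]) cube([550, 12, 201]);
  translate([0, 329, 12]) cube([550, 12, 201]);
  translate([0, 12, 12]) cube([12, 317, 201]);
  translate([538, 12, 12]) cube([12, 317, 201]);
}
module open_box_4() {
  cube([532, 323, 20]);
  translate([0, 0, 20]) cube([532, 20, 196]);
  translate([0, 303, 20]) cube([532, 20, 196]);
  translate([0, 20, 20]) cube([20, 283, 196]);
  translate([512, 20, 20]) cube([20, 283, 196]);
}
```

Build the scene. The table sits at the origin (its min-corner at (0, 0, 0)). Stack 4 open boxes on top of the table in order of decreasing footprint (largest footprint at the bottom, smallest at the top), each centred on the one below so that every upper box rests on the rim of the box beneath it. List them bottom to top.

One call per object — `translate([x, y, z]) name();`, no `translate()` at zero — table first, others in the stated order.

table();
translate([265, 130, 743]) open_box();
translate([276, 142, 1129]) open_box_2();
translate([282, 143, 1367]) open_box_3();
translate([291, 152, 1580]) open_box_4();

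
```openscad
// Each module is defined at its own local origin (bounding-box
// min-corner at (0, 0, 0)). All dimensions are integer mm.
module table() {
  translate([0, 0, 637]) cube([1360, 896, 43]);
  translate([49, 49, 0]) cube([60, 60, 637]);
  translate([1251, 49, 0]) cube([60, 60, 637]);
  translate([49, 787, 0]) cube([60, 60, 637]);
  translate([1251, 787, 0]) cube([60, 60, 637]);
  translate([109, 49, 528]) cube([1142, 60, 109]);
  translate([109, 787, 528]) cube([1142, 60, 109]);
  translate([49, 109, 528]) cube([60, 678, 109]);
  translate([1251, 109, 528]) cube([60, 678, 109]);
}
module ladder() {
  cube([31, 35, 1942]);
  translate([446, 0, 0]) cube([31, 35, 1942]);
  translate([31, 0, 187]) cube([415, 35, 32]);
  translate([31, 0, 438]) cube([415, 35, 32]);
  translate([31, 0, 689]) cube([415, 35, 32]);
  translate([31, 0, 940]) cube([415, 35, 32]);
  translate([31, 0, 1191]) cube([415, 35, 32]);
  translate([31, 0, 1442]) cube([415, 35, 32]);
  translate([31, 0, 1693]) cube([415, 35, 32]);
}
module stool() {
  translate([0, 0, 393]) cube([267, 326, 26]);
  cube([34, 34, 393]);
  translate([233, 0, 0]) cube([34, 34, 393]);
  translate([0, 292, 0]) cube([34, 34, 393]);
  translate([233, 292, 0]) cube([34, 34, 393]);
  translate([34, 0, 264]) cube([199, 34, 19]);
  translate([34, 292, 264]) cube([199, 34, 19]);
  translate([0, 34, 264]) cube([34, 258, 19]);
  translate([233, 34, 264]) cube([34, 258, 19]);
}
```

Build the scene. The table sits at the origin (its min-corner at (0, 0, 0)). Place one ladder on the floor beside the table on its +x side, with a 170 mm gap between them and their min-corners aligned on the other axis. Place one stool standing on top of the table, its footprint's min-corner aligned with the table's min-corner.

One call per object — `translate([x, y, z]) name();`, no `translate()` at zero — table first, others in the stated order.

table();
translate([1530, 0, 0]) ladder();
translate([0, 0, 680]) stool();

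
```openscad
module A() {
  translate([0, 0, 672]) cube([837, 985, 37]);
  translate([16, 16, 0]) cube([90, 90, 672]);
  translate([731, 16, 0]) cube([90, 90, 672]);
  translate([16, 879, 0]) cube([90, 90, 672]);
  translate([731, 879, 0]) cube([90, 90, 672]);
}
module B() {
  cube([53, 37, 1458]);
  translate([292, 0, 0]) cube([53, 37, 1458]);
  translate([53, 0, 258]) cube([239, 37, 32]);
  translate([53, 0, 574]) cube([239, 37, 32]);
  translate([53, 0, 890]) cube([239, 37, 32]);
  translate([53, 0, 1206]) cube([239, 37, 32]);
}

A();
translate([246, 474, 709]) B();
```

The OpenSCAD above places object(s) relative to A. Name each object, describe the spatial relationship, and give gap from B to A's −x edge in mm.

A is a table. B is a ladder. The ladder is on top of the table, centred. The gap from the ladder to the table's −x edge is 246 mm.

The ladder's min-x is at 246; the table's min-x is 0; gap = 246 mm.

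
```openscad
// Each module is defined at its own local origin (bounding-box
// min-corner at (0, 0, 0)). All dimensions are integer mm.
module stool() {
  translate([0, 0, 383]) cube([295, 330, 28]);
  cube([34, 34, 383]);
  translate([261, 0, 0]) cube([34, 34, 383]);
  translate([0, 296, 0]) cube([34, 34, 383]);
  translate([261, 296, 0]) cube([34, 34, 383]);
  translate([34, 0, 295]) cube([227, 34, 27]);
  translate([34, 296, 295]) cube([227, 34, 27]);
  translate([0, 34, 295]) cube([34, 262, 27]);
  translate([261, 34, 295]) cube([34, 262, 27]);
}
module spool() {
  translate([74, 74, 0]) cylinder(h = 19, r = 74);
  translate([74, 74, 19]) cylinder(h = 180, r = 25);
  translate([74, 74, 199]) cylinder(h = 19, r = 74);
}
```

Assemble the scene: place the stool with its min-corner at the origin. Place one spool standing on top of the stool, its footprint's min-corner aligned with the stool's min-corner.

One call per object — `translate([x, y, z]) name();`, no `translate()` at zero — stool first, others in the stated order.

stool();
translate([0, 0, 411]) spool();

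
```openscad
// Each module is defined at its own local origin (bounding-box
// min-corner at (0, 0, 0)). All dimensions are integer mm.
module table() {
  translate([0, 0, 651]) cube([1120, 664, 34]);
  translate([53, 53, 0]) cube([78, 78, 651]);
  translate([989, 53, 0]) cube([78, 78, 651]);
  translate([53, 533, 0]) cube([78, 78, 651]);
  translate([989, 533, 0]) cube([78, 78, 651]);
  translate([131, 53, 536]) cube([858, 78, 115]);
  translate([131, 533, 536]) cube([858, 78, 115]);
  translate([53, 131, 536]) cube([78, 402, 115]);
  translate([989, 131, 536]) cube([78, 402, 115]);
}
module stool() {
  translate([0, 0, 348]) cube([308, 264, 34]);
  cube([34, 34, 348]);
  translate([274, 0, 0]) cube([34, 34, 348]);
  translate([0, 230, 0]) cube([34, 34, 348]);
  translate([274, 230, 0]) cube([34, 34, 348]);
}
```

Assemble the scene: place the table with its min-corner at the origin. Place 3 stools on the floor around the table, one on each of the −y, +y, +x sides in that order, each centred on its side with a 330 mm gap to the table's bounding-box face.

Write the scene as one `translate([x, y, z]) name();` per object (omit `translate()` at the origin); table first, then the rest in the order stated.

table();
translate([406, -594, 0]) stool();
translate([406, 994, 0]) stool();
translate([1450, 200, 0]) stool();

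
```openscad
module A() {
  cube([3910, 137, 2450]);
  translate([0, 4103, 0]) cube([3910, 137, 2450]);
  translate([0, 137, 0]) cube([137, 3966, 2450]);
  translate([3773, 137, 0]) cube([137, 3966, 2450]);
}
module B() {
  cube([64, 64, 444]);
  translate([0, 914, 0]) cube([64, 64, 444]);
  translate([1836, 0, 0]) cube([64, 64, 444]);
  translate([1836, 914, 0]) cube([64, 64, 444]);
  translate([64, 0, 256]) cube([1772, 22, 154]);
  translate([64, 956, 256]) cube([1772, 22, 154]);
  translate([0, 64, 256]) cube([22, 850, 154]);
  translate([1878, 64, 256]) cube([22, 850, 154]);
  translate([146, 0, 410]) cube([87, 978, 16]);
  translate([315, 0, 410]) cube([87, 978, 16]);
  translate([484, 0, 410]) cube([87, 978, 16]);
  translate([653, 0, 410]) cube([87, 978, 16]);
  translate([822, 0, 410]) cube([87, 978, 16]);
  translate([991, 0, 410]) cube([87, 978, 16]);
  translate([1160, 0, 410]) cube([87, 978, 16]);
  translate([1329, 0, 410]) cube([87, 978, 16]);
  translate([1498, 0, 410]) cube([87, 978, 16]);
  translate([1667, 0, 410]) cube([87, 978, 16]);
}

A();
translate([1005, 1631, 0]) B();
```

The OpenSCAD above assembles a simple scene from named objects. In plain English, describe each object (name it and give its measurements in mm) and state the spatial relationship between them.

A is a box-shaped house frame (walls only): outside footprint 3910×4240 mm, wall height 2450 mm, wall thickness 137 mm. The two y-facing walls run the full x-width; the two x-facing walls fit between the inner faces of the y-facing walls.

B is a bed frame 1900 mm long (x) by 978 mm wide (y). Four 64×64 mm corner posts, 444 mm tall, at the corners of the footprint. Four rails of 22 mm thickness and 154 mm height run between adjacent posts with their undersides at z = 256 mm, their outer faces flush with the outside of the frame (the two x-running rails run between the posts' inner faces; the two y-running rails run between the posts' inner faces). 10 slats, each 87 mm wide (x) and 16 mm thick, lie across the top of the two x-running rails, running the full 978 mm width of the frame in y; the slats are evenly spaced along x between the inner faces of the end posts with equal gaps (rounded down to the nearest mm) at the −x end and between each pair — any rounding remainder accumulates at the +x end.

The bed frame sits inside the house frame, centred.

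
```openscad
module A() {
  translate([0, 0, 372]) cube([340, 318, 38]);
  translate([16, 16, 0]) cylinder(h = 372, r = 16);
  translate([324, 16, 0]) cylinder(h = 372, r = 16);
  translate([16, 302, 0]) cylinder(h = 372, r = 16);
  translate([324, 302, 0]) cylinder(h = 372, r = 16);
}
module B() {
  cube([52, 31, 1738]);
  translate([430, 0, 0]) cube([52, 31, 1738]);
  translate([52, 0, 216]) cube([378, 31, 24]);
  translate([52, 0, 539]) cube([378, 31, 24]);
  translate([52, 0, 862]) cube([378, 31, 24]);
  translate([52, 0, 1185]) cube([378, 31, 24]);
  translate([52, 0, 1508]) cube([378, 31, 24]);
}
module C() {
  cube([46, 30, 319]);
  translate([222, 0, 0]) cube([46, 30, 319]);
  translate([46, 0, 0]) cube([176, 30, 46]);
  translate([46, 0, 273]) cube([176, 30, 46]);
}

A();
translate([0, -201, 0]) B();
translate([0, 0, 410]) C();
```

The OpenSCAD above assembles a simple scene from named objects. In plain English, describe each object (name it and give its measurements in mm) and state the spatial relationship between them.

A is a four-legged stool. The seat is a 340×318×38 mm slab whose top surface is at z = 410 mm; four round legs, each 32 mm in diameter, run from the floor (z = 0) to the underside of the seat, each leg's axis is inset half a diameter from the nearest pair of seat edges (so the leg's bounding box is flush with the corner).

B is a straight ladder. Two 52×31 mm vertical rails, 1738 mm tall, stand 482 mm apart (outside-to-outside) with their front faces coplanar on the −y side. 5 rungs, each 31 mm deep and 24 mm tall, span between the inner faces of the rails, front faces flush with the rails. The lowest rung's underside is at z = 216 mm and rungs are spaced 323 mm apart (underside to underside).

C is a rectangular picture frame lying in the x–z plane (depth along y). The opening is 176 mm wide (x) by 227 mm tall (z), surrounded by a border 46 mm wide on all four sides. The frame is 30 mm deep and is made of two full-height vertical stiles with two horizontal rails fitted between them.

The ladder is on the floor beside the stool on its −y side. The picture frame is on top of the stool.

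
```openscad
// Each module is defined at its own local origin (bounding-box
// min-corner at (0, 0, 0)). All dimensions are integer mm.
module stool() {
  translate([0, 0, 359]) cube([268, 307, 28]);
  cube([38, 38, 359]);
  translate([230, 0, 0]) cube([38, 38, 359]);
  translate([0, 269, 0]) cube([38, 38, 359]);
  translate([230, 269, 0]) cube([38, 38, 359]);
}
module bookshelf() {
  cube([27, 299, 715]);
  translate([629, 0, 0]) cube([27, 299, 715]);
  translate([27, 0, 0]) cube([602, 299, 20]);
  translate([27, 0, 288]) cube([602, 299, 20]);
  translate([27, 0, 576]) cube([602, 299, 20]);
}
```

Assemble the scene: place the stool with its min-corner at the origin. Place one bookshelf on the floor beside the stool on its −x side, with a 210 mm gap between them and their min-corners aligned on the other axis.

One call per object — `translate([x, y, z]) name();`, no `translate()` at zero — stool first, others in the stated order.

stool();
translate([-866, 0, 0]) bookshelf();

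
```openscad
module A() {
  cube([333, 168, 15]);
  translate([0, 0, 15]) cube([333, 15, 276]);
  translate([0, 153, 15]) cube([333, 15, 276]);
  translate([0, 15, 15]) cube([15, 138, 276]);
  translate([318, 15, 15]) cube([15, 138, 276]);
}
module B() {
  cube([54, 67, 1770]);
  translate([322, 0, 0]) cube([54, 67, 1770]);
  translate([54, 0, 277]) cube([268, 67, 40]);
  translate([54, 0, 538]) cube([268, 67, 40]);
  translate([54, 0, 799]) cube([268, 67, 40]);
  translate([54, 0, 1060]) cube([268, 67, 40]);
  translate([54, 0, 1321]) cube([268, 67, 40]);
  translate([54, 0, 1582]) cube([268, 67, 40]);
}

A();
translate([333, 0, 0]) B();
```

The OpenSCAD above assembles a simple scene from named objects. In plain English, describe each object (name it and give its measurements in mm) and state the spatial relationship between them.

A is an open-topped rectangular box: outside dimensions 333×168×291 mm, with a uniform wall and base thickness of 15 mm. The base is a full 333×168 slab on the floor; four walls sit on top of the base. The front and back walls (the −y and +y sides) span the full width; the two side walls fit between them.

B is a straight ladder. Two 54×67 mm vertical rails, 1770 mm tall, stand 376 mm apart (outside-to-outside) with their front faces coplanar on the −y side. 6 rungs, each 67 mm deep and 40 mm tall, span between the inner faces of the rails, front faces flush with the rails. The lowest rung's underside is at z = 277 mm and rungs are spaced 261 mm apart (underside to underside).

The ladder is against the open box's +x side, with their −y faces flush.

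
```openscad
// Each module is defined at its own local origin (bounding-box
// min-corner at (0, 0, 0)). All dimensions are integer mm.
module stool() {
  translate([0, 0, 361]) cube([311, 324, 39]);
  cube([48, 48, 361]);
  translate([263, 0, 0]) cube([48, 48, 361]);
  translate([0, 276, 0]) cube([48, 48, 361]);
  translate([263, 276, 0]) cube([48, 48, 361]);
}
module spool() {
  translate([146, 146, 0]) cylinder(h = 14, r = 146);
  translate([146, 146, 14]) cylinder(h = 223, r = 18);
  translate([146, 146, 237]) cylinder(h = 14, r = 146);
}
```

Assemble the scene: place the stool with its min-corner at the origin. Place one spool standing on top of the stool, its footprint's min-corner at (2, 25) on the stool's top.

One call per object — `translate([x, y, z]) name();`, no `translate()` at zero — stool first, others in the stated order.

stool();
translate([2, 25, 400]) spool();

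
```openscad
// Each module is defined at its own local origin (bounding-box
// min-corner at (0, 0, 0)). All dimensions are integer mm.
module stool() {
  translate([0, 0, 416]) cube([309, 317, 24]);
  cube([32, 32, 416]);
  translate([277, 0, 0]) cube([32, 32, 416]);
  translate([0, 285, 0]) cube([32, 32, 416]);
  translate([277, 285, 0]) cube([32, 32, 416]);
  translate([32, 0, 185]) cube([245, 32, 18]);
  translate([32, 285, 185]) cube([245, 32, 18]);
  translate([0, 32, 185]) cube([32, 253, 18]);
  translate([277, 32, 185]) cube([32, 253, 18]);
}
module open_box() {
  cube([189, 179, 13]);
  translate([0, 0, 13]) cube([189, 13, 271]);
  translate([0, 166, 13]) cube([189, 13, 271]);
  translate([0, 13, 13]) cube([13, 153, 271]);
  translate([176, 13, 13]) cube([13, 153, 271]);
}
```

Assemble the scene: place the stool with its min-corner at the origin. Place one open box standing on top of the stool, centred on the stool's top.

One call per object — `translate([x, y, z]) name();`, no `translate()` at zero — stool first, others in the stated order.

stool();
translate([60, 69, 440]) open_box();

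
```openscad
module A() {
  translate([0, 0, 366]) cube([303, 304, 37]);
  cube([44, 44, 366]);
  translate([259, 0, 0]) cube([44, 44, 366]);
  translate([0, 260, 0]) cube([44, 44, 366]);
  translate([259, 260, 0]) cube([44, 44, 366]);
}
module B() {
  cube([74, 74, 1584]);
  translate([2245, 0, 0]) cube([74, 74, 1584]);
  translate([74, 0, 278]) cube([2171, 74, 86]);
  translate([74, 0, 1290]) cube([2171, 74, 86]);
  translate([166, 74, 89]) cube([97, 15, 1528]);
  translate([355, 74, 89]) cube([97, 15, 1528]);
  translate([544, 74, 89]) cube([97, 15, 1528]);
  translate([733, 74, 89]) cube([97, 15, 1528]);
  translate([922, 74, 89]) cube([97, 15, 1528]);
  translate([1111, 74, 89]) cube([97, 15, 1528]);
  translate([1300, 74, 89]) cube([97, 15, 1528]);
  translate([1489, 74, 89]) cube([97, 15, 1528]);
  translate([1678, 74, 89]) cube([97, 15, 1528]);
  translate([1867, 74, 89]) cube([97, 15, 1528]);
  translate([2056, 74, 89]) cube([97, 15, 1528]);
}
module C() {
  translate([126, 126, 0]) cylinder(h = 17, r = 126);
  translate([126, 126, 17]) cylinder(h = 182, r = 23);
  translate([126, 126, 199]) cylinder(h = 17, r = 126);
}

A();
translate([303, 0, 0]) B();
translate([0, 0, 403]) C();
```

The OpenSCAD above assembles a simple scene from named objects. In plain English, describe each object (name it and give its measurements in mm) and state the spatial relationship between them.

A is a simple wooden stool: a rectangular seat 303 mm (x) by 304 mm (y), 37 mm thick, top face at z = 403 mm, on four square legs, each 44×44 mm in cross-section. The legs rest on z = 0, each flush with a corner of the seat.

B is a fence section. Two 74×74 mm posts, 1584 mm tall, stand on the floor with a clear span of 2171 mm between their inner faces. Two horizontal rails of 74×86 mm section span the gap between the posts with their undersides at z = 278 mm and z = 1290 mm, flush with the posts' −y face. 11 pickets, each 97 mm wide, 15 mm thick and 1528 mm tall, are fixed to the +y face of the rails with their bottoms at z = 89 mm, evenly spaced across the span with equal gaps (rounded down to the nearest mm) at the −x end and between each pair — any rounding remainder accumulates at the +x end.

C is a spool: two coaxial disc flanges of radius 126 mm and thickness 17 mm, joined by a core cylinder of radius 23 mm and height 182 mm. The lower flange rests on z = 0 and the three cylinders share a vertical axis.

The fence section is against the stool's +x side, with their −y faces flush. The spool is on top of the stool.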